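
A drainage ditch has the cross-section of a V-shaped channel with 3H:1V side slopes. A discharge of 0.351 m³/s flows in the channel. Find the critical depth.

y_c = 0.308 m

At critical depth, Q² T / (g A³) = 1, i.e. A³/T = Q²/g = 0.351²/9.81 = 0.01256.
Trying y = 0.345 m: A³/T = 0.02199 — high.
Trying y = 0.308 m: A³/T = 0.01247 — matches.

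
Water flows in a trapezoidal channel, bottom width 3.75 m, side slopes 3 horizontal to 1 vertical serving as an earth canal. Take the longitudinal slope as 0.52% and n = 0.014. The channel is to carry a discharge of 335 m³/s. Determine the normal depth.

y_n = 3.25 m

Manning's equation rearranged: A R^(2/3) = nQ / (1·√S) = 0.014 × 335 / (√0.0052) = 65.04.
Try y = 3.65 m: A R^(2/3) = 85.16 — high.
Try y = 2.77 m: A R^(2/3) = 45.14 — low.
Try y = 3.25 m: A R^(2/3) = 65.05 — ≈ 65.04.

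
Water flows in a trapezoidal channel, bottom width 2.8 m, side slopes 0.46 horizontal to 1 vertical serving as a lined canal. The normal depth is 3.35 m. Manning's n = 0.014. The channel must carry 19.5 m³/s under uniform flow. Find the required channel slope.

With bottom width b = 2.8 m and side slope z = 0.46: A = (b + zy)y = (2.8 + 0.46×3.35)×3.35 = 14.54 m²; P = b + 2y√(1+z²) = 2.8 + 2×3.35×1.101 = 10.17 m.
Hydraulic radius R = A/P = 14.54/10.17 = 1.429 m.
From Manning's equation, S = [nQ / (1 A R^(2/3))]² = [0.014 × 19.5 / (1 × 14.54 × 1.429^(2/3))]² = 0.000219.

S = 0.000219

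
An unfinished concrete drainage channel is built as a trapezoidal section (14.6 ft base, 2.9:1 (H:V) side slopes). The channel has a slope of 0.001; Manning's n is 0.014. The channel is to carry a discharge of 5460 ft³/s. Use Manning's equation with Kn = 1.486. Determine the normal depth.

Manning's equation rearranged: A R^(2/3) = nQ / (1.486·√S) = 0.014 × 5460 / (1.486 × √0.001) = 1627.
At y = 11.8 ft: A R^(2/3) = 2031 — over.
At y = 9.45 ft: A R^(2/3) = 1232 — short.
At y = 10.7 ft: A R^(2/3) = 1627 — close enough.

y_n = 10.7 ft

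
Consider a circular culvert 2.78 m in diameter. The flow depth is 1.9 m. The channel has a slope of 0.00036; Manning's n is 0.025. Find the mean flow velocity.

V = 0.663 m/s

For a circular section of diameter D = 2.78 m at depth y = 1.9 m, the central angle is θ = 2 arccos(1 − 2y/D) = 3.893 rad. Then A = (D²/8)(θ − sin θ) = 4.42 m² and P = Dθ/2 = 5.411 m.
Hydraulic radius R = A/P = 4.42/5.411 = 0.8169 m.
From Manning's equation, V = (1/n) R^(2/3) S^(1/2) = (1/0.025) × 0.8169^(2/3) × 0.00036^(1/2) = 0.663 m/s.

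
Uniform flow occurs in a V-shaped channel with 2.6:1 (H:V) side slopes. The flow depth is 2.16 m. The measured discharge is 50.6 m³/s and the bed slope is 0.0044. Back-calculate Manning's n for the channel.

For a triangular section with side slope z = 2.6: A = zy² = 2.6×2.16² = 12.13 m²; P = 2y√(1+z²) = 2×2.16×2.786 = 12.03 m.
Hydraulic radius R = A/P = 12.13/12.03 = 1.008 m.
Rearranging Manning's equation: n = (1/Q) A R^(2/3) S^(1/2) = (1/50.6) × 12.13 × 1.008^(2/3) × √0.0044 = 0.016.

n = 0.016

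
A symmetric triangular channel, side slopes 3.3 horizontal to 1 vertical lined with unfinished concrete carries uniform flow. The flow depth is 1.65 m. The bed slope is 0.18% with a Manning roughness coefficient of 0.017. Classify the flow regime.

subcritical

For a triangular section with side slope z = 3.3: A = zy² = 3.3×1.65² = 8.984 m²; P = 2y√(1+z²) = 2×1.65×3.448 = 11.38 m.
Hydraulic radius R = A/P = 8.984/11.38 = 0.7895 m.
V = (1/n) R^(2/3) √S = (1/0.017) × 0.7895^(2/3) × √0.0018 = 2.132 m/s. Hydraulic depth D_h = A/T = 8.984/10.89 = 0.825 m.
Froude number Fr = V/√(g·D_h) = 2.132/√(9.81×0.825) = 0.749, which is less than 1, so the flow is subcritical.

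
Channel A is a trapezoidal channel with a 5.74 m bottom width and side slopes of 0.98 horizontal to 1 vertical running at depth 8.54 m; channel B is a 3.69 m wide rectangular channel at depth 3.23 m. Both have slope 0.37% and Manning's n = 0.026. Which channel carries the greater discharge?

channel A

Channel A: With bottom width b = 5.74 m and side slope z = 0.98: A = (b + zy)y = (5.74 + 0.98×8.54)×8.54 = 120.5 m²; P = b + 2y√(1+z²) = 5.74 + 2×8.54×1.4 = 29.65 m. Hydraulic radius R = A/P = 120.5/29.65 = 4.063 m. Q_A = (1/0.026)·120.5·4.063^(2/3)·√0.0037 = 717.8 m³/s.
Channel B: Flow area A = b·y = 3.69 × 3.23 = 11.92 m². Wetted perimeter P = b + 2y = 3.69 + 2×3.23 = 10.15 m. Hydraulic radius R = A/P = 11.92/10.15 = 1.174 m. Q_B = (1/0.026)·11.92·1.174^(2/3)·√0.0037 = 31.04 m³/s.
Q_A = 717.8 m³/s vs Q_B = 31.04 m³/s, so channel A carries more.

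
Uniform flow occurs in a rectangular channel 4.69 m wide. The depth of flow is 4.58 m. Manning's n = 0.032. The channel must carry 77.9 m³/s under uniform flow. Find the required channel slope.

Flow area A = b·y = 4.69 × 4.58 = 21.48 m². Wetted perimeter P = b + 2y = 4.69 + 2×4.58 = 13.85 m.
Hydraulic radius R = A/P = 21.48/13.85 = 1.551 m.
From Manning's equation, S = [nQ / (1 A R^(2/3))]² = [0.032 × 77.9 / (1 × 21.48 × 1.551^(2/3))]² = 0.0075.

S = 0.0075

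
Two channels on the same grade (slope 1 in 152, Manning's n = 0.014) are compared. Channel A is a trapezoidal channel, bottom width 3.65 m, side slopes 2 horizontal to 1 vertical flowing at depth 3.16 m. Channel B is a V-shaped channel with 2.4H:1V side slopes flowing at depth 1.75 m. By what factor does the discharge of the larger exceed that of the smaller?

7.24

Channel A: With bottom width b = 3.65 m and side slope z = 2: A = (b + zy)y = (3.65 + 2×3.16)×3.16 = 31.51 m²; P = b + 2y√(1+z²) = 3.65 + 2×3.16×2.236 = 17.78 m. Hydraulic radius R = A/P = 31.51/17.78 = 1.772 m. Q_A = (1/0.014)·31.51·1.772^(2/3)·√0.006579 = 267.3 m³/s.
Channel B: For a triangular section with side slope z = 2.4: A = zy² = 2.4×1.75² = 7.35 m²; P = 2y√(1+z²) = 2×1.75×2.6 = 9.1 m. Hydraulic radius R = A/P = 7.35/9.1 = 0.8077 m. Q_B = (1/0.014)·7.35·0.8077^(2/3)·√0.006579 = 36.93 m³/s.
The larger discharge is 267.3 m³/s and the smaller is 36.93 m³/s; the ratio is 7.24.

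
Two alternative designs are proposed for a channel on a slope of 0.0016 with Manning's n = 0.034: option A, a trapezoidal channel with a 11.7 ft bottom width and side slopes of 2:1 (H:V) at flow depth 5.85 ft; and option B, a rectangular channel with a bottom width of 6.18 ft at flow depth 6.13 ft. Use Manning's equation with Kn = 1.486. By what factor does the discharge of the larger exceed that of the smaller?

5.27

Channel A: With bottom width b = 11.7 ft and side slope z = 2: A = (b + zy)y = (11.7 + 2×5.85)×5.85 = 136.9 ft²; P = b + 2y√(1+z²) = 11.7 + 2×5.85×2.236 = 37.86 ft. Hydraulic radius R = A/P = 136.9/37.86 = 3.615 ft. Q_A = (1.486/0.034)·136.9·3.615^(2/3)·√0.0016 = 563.7 ft³/s.
Channel B: Flow area A = b·y = 6.18 × 6.13 = 37.88 ft². Wetted perimeter P = b + 2y = 6.18 + 2×6.13 = 18.44 ft. Hydraulic radius R = A/P = 37.88/18.44 = 2.054 ft. Q_B = (1.486/0.034)·37.88·2.054^(2/3)·√0.0016 = 107 ft³/s.
The larger discharge is 563.7 ft³/s and the smaller is 107 ft³/s; the ratio is 5.27.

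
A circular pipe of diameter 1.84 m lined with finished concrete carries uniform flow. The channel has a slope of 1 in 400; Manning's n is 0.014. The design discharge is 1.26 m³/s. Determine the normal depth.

Manning's equation rearranged: A R^(2/3) = nQ / (1·√S) = 0.014 × 1.26 / (√0.0025) = 0.3528.
Try y = 0.663 m: A R^(2/3) = 0.44 — high.
Try y = 0.59 m: A R^(2/3) = 0.3527 — ≈ 0.3528.

y_n = 0.59 m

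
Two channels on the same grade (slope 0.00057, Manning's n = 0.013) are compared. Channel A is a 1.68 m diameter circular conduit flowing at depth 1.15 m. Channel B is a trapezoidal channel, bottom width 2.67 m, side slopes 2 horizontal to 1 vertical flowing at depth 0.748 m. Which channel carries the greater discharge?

channel B

Channel A: For a circular section of diameter D = 1.68 m at depth y = 1.15 m, the central angle is θ = 2 arccos(1 − 2y/D) = 3.898 rad. Then A = (D²/8)(θ − sin θ) = 1.617 m² and P = Dθ/2 = 3.274 m. Hydraulic radius R = A/P = 1.617/3.274 = 0.4939 m. Q_A = (1/0.013)·1.617·0.4939^(2/3)·√0.00057 = 1.856 m³/s.
Channel B: With bottom width b = 2.67 m and side slope z = 2: A = (b + zy)y = (2.67 + 2×0.748)×0.748 = 3.116 m²; P = b + 2y√(1+z²) = 2.67 + 2×0.748×2.236 = 6.015 m. Hydraulic radius R = A/P = 3.116/6.015 = 0.5181 m. Q_B = (1/0.013)·3.116·0.5181^(2/3)·√0.00057 = 3.691 m³/s.
Q_A = 1.856 m³/s vs Q_B = 3.691 m³/s, so channel B carries more.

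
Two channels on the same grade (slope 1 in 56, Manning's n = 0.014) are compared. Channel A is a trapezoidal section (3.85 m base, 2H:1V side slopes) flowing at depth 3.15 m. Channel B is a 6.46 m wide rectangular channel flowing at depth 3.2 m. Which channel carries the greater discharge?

Channel A: With bottom width b = 3.85 m and side slope z = 2: A = (b + zy)y = (3.85 + 2×3.15)×3.15 = 31.97 m²; P = b + 2y√(1+z²) = 3.85 + 2×3.15×2.236 = 17.94 m. Hydraulic radius R = A/P = 31.97/17.94 = 1.782 m. Q_A = (1/0.014)·31.97·1.782^(2/3)·√0.01786 = 448.6 m³/s.
Channel B: Flow area A = b·y = 6.46 × 3.2 = 20.67 m². Wetted perimeter P = b + 2y = 6.46 + 2×3.2 = 12.86 m. Hydraulic radius R = A/P = 20.67/12.86 = 1.607 m. Q_B = (1/0.014)·20.67·1.607^(2/3)·√0.01786 = 270.8 m³/s.
Q_A = 448.6 m³/s vs Q_B = 270.8 m³/s, so channel A carries more.

channel A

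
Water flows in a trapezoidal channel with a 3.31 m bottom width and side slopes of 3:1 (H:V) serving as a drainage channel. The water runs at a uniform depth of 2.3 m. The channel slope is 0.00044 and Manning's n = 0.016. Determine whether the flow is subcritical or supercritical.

subcritical

With bottom width b = 3.31 m and side slope z = 3: A = (b + zy)y = (3.31 + 3×2.3)×2.3 = 23.48 m²; P = b + 2y√(1+z²) = 3.31 + 2×2.3×3.162 = 17.86 m.
Hydraulic radius R = A/P = 23.48/17.86 = 1.315 m.
V = (1/n) R^(2/3) √S = (1/0.016) × 1.315^(2/3) × √0.00044 = 1.574 m/s. Hydraulic depth D_h = A/T = 23.48/17.11 = 1.372 m.
Froude number Fr = V/√(g·D_h) = 1.574/√(9.81×1.372) = 0.429, which is less than 1, so the flow is subcritical.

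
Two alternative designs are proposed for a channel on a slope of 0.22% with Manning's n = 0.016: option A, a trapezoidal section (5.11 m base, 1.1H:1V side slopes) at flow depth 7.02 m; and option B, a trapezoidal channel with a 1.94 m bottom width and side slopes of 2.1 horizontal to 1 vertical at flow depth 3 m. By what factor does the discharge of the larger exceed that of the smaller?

Channel A: With bottom width b = 5.11 m and side slope z = 1.1: A = (b + zy)y = (5.11 + 1.1×7.02)×7.02 = 90.08 m²; P = b + 2y√(1+z²) = 5.11 + 2×7.02×1.487 = 25.98 m. Hydraulic radius R = A/P = 90.08/25.98 = 3.467 m. Q_A = (1/0.016)·90.08·3.467^(2/3)·√0.0022 = 604.9 m³/s.
Channel B: With bottom width b = 1.94 m and side slope z = 2.1: A = (b + zy)y = (1.94 + 2.1×3)×3 = 24.72 m²; P = b + 2y√(1+z²) = 1.94 + 2×3×2.326 = 15.9 m. Hydraulic radius R = A/P = 24.72/15.9 = 1.555 m. Q_B = (1/0.016)·24.72·1.555^(2/3)·√0.0022 = 97.27 m³/s.
The larger discharge is 604.9 m³/s and the smaller is 97.27 m³/s; the ratio is 6.22.

6.22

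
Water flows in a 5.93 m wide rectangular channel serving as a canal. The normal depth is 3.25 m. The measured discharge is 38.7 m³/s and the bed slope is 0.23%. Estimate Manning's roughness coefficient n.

n = 0.032

Flow area A = b·y = 5.93 × 3.25 = 19.27 m². Wetted perimeter P = b + 2y = 5.93 + 2×3.25 = 12.43 m.
Hydraulic radius R = A/P = 19.27/12.43 = 1.55 m.
Rearranging Manning's equation: n = (1/Q) A R^(2/3) S^(1/2) = (1/38.7) × 19.27 × 1.55^(2/3) × √0.0023 = 0.032.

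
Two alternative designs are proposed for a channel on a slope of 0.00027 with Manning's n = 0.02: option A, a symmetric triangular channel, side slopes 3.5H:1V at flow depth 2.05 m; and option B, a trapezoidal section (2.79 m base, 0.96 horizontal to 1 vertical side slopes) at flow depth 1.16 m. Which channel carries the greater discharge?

Channel A: For a triangular section with side slope z = 3.5: A = zy² = 3.5×2.05² = 14.71 m²; P = 2y√(1+z²) = 2×2.05×3.64 = 14.92 m. Hydraulic radius R = A/P = 14.71/14.92 = 0.9856 m. Q_A = (1/0.02)·14.71·0.9856^(2/3)·√0.00027 = 11.97 m³/s.
Channel B: With bottom width b = 2.79 m and side slope z = 0.96: A = (b + zy)y = (2.79 + 0.96×1.16)×1.16 = 4.528 m²; P = b + 2y√(1+z²) = 2.79 + 2×1.16×1.386 = 6.006 m. Hydraulic radius R = A/P = 4.528/6.006 = 0.7539 m. Q_B = (1/0.02)·4.528·0.7539^(2/3)·√0.00027 = 3.082 m³/s.
Q_A = 11.97 m³/s vs Q_B = 3.082 m³/s, so channel A carries more.

channel A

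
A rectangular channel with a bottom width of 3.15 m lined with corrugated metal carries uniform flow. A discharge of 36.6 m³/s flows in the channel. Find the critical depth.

y_c = 2.4 m

For a rectangular channel, critical depth y_c = (q²/g)^(1/3) where q = Q/b = 36.6/3.15 = 11.62 m²/s.
So y_c = (11.62²/9.81)^(1/3) = 2.4 m.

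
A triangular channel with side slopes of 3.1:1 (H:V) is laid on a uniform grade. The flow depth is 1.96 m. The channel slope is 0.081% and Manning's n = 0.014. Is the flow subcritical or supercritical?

subcritical

For a triangular section with side slope z = 3.1: A = zy² = 3.1×1.96² = 11.91 m²; P = 2y√(1+z²) = 2×1.96×3.257 = 12.77 m.
Hydraulic radius R = A/P = 11.91/12.77 = 0.9327 m.
V = (1/n) R^(2/3) √S = (1/0.014) × 0.9327^(2/3) × √0.00081 = 1.941 m/s. Hydraulic depth D_h = A/T = 11.91/12.15 = 0.98 m.
Froude number Fr = V/√(g·D_h) = 1.941/√(9.81×0.98) = 0.626, which is less than 1, so the flow is subcritical.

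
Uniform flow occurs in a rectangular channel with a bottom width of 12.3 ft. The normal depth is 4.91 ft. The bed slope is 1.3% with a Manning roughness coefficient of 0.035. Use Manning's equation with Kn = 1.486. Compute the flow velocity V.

Flow area A = b·y = 12.3 × 4.91 = 60.39 ft². Wetted perimeter P = b + 2y = 12.3 + 2×4.91 = 22.12 ft.
Hydraulic radius R = A/P = 60.39/22.12 = 2.73 ft.
From Manning's equation, V = (1.486/n) R^(2/3) S^(1/2) = (1.486/0.035) × 2.73^(2/3) × 0.013^(1/2) = 9.46 ft/s.

V = 9.46 ft/s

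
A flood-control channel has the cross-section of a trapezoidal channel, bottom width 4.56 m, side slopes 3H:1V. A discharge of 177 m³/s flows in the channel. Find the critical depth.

y_c = 3.05 m

At critical depth, Q² T / (g A³) = 1, i.e. A³/T = Q²/g = 177²/9.81 = 3194.
Trying y = 2.66 m: A³/T = 1809 — short.
Trying y = 3.05 m: A³/T = 3198 — matches.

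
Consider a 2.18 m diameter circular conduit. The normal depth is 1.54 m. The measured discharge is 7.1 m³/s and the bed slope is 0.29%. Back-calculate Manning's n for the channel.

For a circular section of diameter D = 2.18 m at depth y = 1.54 m, the central angle is θ = 2 arccos(1 − 2y/D) = 3.993 rad. Then A = (D²/8)(θ − sin θ) = 2.819 m² and P = Dθ/2 = 4.352 m.
Hydraulic radius R = A/P = 2.819/4.352 = 0.6477 m.
Rearranging Manning's equation: n = (1/Q) A R^(2/3) S^(1/2) = (1/7.1) × 2.819 × 0.6477^(2/3) × √0.0029 = 0.016.

n = 0.016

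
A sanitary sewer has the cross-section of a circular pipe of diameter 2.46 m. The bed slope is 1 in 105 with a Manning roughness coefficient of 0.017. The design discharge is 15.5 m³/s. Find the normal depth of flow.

y_n = 1.64 m

Manning's equation rearranged: A R^(2/3) = nQ / (1·√S) = 0.017 × 15.5 / (√0.009524) = 2.7.
Trying y = 1.23 m: A R^(2/3) = 1.719 — low.
Trying y = 1.92 m: A R^(2/3) = 3.276 — high.
Trying y = 1.64 m: A R^(2/3) = 2.694 — ≈ 2.7.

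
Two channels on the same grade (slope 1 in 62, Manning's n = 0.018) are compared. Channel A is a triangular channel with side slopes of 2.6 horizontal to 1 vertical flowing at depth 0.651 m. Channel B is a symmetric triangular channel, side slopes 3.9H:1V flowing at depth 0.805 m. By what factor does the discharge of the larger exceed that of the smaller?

2.71

Channel A: For a triangular section with side slope z = 2.6: A = zy² = 2.6×0.651² = 1.102 m²; P = 2y√(1+z²) = 2×0.651×2.786 = 3.627 m. Hydraulic radius R = A/P = 1.102/3.627 = 0.3038 m. Q_A = (1/0.018)·1.102·0.3038^(2/3)·√0.01613 = 3.513 m³/s.
Channel B: For a triangular section with side slope z = 3.9: A = zy² = 3.9×0.805² = 2.527 m²; P = 2y√(1+z²) = 2×0.805×4.026 = 6.482 m. Hydraulic radius R = A/P = 2.527/6.482 = 0.3899 m. Q_B = (1/0.018)·2.527·0.3899^(2/3)·√0.01613 = 9.517 m³/s.
The larger discharge is 9.517 m³/s and the smaller is 3.513 m³/s; the ratio is 2.71.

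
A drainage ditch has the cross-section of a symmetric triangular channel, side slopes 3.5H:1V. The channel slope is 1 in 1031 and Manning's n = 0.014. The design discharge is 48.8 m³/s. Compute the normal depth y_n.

Manning's equation rearranged: A R^(2/3) = nQ / (1·√S) = 0.014 × 48.8 / (√0.0009699) = 21.94.
Try y = 2.13 m: A R^(2/3) = 16.13 — too small.
Try y = 2.7 m: A R^(2/3) = 30.36 — too large.
Try y = 2.39 m: A R^(2/3) = 21.93 — ≈ 21.94.

y_n = 2.39 m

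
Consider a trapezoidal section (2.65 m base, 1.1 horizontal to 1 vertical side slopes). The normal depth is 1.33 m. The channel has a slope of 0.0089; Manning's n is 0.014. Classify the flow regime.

With bottom width b = 2.65 m and side slope z = 1.1: A = (b + zy)y = (2.65 + 1.1×1.33)×1.33 = 5.47 m²; P = b + 2y√(1+z²) = 2.65 + 2×1.33×1.487 = 6.604 m.
Hydraulic radius R = A/P = 5.47/6.604 = 0.8283 m.
V = (1/n) R^(2/3) √S = (1/0.014) × 0.8283^(2/3) × √0.0089 = 5.943 m/s. Hydraulic depth D_h = A/T = 5.47/5.576 = 0.981 m.
Froude number Fr = V/√(g·D_h) = 5.943/√(9.81×0.981) = 1.92, which is greater than 1, so the flow is supercritical.

supercritical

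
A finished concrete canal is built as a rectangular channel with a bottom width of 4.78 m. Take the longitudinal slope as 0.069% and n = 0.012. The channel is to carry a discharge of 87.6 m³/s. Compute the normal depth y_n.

y_n = 5.88 m

Manning's equation rearranged: A R^(2/3) = nQ / (1·√S) = 0.012 × 87.6 / (√0.00069) = 40.02.
Try y = 4.78 m: A R^(2/3) = 31.17 — short.
Try y = 6.62 m: A R^(2/3) = 46.06 — over.
Try y = 5.88 m: A R^(2/3) = 40.02 — close enough.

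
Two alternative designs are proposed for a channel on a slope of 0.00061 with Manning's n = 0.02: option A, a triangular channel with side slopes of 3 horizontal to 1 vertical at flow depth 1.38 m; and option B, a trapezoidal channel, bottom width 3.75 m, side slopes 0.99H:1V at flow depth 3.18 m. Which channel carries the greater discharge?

Channel A: For a triangular section with side slope z = 3: A = zy² = 3×1.38² = 5.713 m²; P = 2y√(1+z²) = 2×1.38×3.162 = 8.728 m. Hydraulic radius R = A/P = 5.713/8.728 = 0.6546 m. Q_A = (1/0.02)·5.713·0.6546^(2/3)·√0.00061 = 5.319 m³/s.
Channel B: With bottom width b = 3.75 m and side slope z = 0.99: A = (b + zy)y = (3.75 + 0.99×3.18)×3.18 = 21.94 m²; P = b + 2y√(1+z²) = 3.75 + 2×3.18×1.407 = 12.7 m. Hydraulic radius R = A/P = 21.94/12.7 = 1.727 m. Q_B = (1/0.02)·21.94·1.727^(2/3)·√0.00061 = 39 m³/s.
Q_A = 5.319 m³/s vs Q_B = 39 m³/s, so channel B carries more.

channel B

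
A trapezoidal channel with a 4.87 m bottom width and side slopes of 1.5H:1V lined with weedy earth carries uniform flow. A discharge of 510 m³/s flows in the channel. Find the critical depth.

At critical depth, Q² T / (g A³) = 1, i.e. A³/T = Q²/g = 510²/9.81 = 26510.
Try y = 4.28 m: A³/T = 6371 — short.
Try y = 7.17 m: A³/T = 53300 — over.
Try y = 6.07 m: A³/T = 26450 — close enough.

y_c = 6.07 m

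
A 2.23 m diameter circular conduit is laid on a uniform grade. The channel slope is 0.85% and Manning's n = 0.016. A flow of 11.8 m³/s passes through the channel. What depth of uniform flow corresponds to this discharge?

y_n = 1.47 m

Manning's equation rearranged: A R^(2/3) = nQ / (1·√S) = 0.016 × 11.8 / (√0.0085) = 2.048.
Try y = 1.8 m: A R^(2/3) = 2.608 — too large.
Try y = 1.08 m: A R^(2/3) = 1.253 — too small.
Try y = 1.47 m: A R^(2/3) = 2.041 — matches.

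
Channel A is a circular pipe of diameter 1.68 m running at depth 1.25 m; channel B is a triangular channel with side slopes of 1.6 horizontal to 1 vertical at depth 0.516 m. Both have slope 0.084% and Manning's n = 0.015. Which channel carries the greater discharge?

channel A

Channel A: For a circular section of diameter D = 1.68 m at depth y = 1.25 m, the central angle is θ = 2 arccos(1 − 2y/D) = 4.161 rad. Then A = (D²/8)(θ − sin θ) = 1.769 m² and P = Dθ/2 = 3.496 m. Hydraulic radius R = A/P = 1.769/3.496 = 0.506 m. Q_A = (1/0.015)·1.769·0.506^(2/3)·√0.00084 = 2.17 m³/s.
Channel B: For a triangular section with side slope z = 1.6: A = zy² = 1.6×0.516² = 0.426 m²; P = 2y√(1+z²) = 2×0.516×1.887 = 1.947 m. Hydraulic radius R = A/P = 0.426/1.947 = 0.2188 m. Q_B = (1/0.015)·0.426·0.2188^(2/3)·√0.00084 = 0.2989 m³/s.
Q_A = 2.17 m³/s vs Q_B = 0.2989 m³/s, so channel A carries more.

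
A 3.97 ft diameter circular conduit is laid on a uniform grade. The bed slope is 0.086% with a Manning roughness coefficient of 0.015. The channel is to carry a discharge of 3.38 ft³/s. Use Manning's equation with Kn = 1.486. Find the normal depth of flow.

Manning's equation rearranged: A R^(2/3) = nQ / (1.486·√S) = 0.015 × 3.38 / (1.486 × √0.00086) = 1.163.
Trying y = 0.975 ft: A R^(2/3) = 1.629 — over.
Trying y = 0.621 ft: A R^(2/3) = 0.6528 — short.
Trying y = 0.824 ft: A R^(2/3) = 1.163 — matches.

y_n = 0.824 ft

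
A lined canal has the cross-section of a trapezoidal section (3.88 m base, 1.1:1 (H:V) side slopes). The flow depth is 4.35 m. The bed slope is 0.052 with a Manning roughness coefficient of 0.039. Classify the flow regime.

supercritical

With bottom width b = 3.88 m and side slope z = 1.1: A = (b + zy)y = (3.88 + 1.1×4.35)×4.35 = 37.69 m²; P = b + 2y√(1+z²) = 3.88 + 2×4.35×1.487 = 16.81 m.
Hydraulic radius R = A/P = 37.69/16.81 = 2.242 m.
V = (1/n) R^(2/3) √S = (1/0.039) × 2.242^(2/3) × √0.052 = 10.02 m/s. Hydraulic depth D_h = A/T = 37.69/13.45 = 2.802 m.
Froude number Fr = V/√(g·D_h) = 10.02/√(9.81×2.802) = 1.91, which is greater than 1, so the flow is supercritical.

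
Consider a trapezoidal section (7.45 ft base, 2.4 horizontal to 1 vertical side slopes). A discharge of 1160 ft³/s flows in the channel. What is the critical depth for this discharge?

At critical depth, Q² T / (g A³) = 1, i.e. A³/T = Q²/g = 1160²/32.2 = 41790.
Try y = 5.92 ft: A³/T = 58770 — over.
Try y = 4.56 ft: A³/T = 20110 — short.
Try y = 5.45 ft: A³/T = 41680 — matches.

y_c = 5.45 ft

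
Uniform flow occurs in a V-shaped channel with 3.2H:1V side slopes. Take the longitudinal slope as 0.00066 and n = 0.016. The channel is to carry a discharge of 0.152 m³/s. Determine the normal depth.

Manning's equation rearranged: A R^(2/3) = nQ / (1·√S) = 0.016 × 0.152 / (√0.00066) = 0.09467.
Try y = 0.23 m: A R^(2/3) = 0.03881 — low.
Try y = 0.404 m: A R^(2/3) = 0.1743 — high.
Try y = 0.321 m: A R^(2/3) = 0.0944 — matches.

y_n = 0.321 m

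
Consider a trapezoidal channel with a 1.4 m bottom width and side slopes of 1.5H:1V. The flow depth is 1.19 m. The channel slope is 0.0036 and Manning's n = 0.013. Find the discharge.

With bottom width b = 1.4 m and side slope z = 1.5: A = (b + zy)y = (1.4 + 1.5×1.19)×1.19 = 3.79 m²; P = b + 2y√(1+z²) = 1.4 + 2×1.19×1.803 = 5.691 m.
Hydraulic radius R = A/P = 3.79/5.691 = 0.666 m.
Manning's equation: Q = (1/n) A R^(2/3) S^(1/2) = (1/0.013) × 3.79 × 0.666^(2/3) × 0.0036^(1/2) = 13.3 m³/s.

Q = 13.3 m³/s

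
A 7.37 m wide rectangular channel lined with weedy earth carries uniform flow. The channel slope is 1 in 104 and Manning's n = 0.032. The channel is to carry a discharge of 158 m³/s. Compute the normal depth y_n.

Manning's equation rearranged: A R^(2/3) = nQ / (1·√S) = 0.032 × 158 / (√0.009615) = 51.56.
Trying y = 3.24 m: A R^(2/3) = 34.33 — low.
Trying y = 4.4 m: A R^(2/3) = 51.57 — close enough.

y_n = 4.4 m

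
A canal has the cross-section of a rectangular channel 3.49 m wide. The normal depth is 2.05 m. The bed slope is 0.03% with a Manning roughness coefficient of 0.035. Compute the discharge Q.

Q = 3.4 m³/s

Flow area A = b·y = 3.49 × 2.05 = 7.154 m². Wetted perimeter P = b + 2y = 3.49 + 2×2.05 = 7.59 m.
Hydraulic radius R = A/P = 7.154/7.59 = 0.9426 m.
Manning's equation: Q = (1/n) A R^(2/3) S^(1/2) = (1/0.035) × 7.154 × 0.9426^(2/3) × 0.0003^(1/2) = 3.4 m³/s.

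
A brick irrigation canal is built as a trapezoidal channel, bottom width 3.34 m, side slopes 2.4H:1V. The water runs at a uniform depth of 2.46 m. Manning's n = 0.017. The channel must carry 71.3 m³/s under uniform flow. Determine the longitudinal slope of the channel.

With bottom width b = 3.34 m and side slope z = 2.4: A = (b + zy)y = (3.34 + 2.4×2.46)×2.46 = 22.74 m²; P = b + 2y√(1+z²) = 3.34 + 2×2.46×2.6 = 16.13 m.
Hydraulic radius R = A/P = 22.74/16.13 = 1.41 m.
From Manning's equation, S = [nQ / (1 A R^(2/3))]² = [0.017 × 71.3 / (1 × 22.74 × 1.41^(2/3))]² = 0.0018.

S = 0.0018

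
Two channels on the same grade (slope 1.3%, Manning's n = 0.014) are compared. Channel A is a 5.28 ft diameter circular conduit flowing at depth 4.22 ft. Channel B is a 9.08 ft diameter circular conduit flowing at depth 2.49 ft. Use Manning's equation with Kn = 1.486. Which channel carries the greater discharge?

channel A

Channel A: For a circular section of diameter D = 5.28 ft at depth y = 4.22 ft, the central angle is θ = 2 arccos(1 − 2y/D) = 4.425 rad. Then A = (D²/8)(θ − sin θ) = 18.76 ft² and P = Dθ/2 = 11.68 ft. Hydraulic radius R = A/P = 18.76/11.68 = 1.606 ft. Q_A = (1.486/0.014)·18.76·1.606^(2/3)·√0.013 = 311.4 ft³/s.
Channel B: For a circular section of diameter D = 9.08 ft at depth y = 2.49 ft, the central angle is θ = 2 arccos(1 − 2y/D) = 2.205 rad. Then A = (D²/8)(θ − sin θ) = 14.42 ft² and P = Dθ/2 = 10.01 ft. Hydraulic radius R = A/P = 14.42/10.01 = 1.44 ft. Q_B = (1.486/0.014)·14.42·1.44^(2/3)·√0.013 = 222.5 ft³/s.
Q_A = 311.4 ft³/s vs Q_B = 222.5 ft³/s, so channel A carries more.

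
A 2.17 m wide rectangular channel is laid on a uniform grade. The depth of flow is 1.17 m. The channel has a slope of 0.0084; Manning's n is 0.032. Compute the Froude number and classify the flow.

subcritical

Flow area A = b·y = 2.17 × 1.17 = 2.539 m². Wetted perimeter P = b + 2y = 2.17 + 2×1.17 = 4.51 m.
Hydraulic radius R = A/P = 2.539/4.51 = 0.5629 m.
V = (1/n) R^(2/3) √S = (1/0.032) × 0.5629^(2/3) × √0.0084 = 1.953 m/s. Hydraulic depth D_h = A/T = 2.539/2.17 = 1.17 m.
Froude number Fr = V/√(g·D_h) = 1.953/√(9.81×1.17) = 0.576, which is less than 1, so the flow is subcritical.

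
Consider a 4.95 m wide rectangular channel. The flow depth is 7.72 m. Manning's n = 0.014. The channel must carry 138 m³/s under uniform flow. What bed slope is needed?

S = 0.00111

Flow area A = b·y = 4.95 × 7.72 = 38.21 m². Wetted perimeter P = b + 2y = 4.95 + 2×7.72 = 20.39 m.
Hydraulic radius R = A/P = 38.21/20.39 = 1.874 m.
From Manning's equation, S = [nQ / (1 A R^(2/3))]² = [0.014 × 138 / (1 × 38.21 × 1.874^(2/3))]² = 0.00111.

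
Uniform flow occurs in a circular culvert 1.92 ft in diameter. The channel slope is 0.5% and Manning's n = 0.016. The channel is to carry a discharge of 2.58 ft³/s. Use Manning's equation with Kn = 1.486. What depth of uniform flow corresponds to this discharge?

Manning's equation rearranged: A R^(2/3) = nQ / (1.486·√S) = 0.016 × 2.58 / (1.486 × √0.005) = 0.3929.
Trying y = 0.74 ft: A R^(2/3) = 0.5587 — high.
Trying y = 0.431 ft: A R^(2/3) = 0.1962 — low.
Trying y = 0.614 ft: A R^(2/3) = 0.3931 — close enough.

y_n = 0.614 ft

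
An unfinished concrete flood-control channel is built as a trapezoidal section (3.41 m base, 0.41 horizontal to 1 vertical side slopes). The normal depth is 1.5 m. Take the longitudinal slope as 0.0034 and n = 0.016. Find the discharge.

Q = 20.6 m³/s

With bottom width b = 3.41 m and side slope z = 0.41: A = (b + zy)y = (3.41 + 0.41×1.5)×1.5 = 6.038 m²; P = b + 2y√(1+z²) = 3.41 + 2×1.5×1.081 = 6.652 m.
Hydraulic radius R = A/P = 6.038/6.652 = 0.9076 m.
Manning's equation: Q = (1/n) A R^(2/3) S^(1/2) = (1/0.016) × 6.038 × 0.9076^(2/3) × 0.0034^(1/2) = 20.6 m³/s.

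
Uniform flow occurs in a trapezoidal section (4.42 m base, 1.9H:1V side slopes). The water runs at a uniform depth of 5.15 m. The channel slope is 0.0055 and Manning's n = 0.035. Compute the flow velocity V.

With bottom width b = 4.42 m and side slope z = 1.9: A = (b + zy)y = (4.42 + 1.9×5.15)×5.15 = 73.16 m²; P = b + 2y√(1+z²) = 4.42 + 2×5.15×2.147 = 26.54 m.
Hydraulic radius R = A/P = 73.16/26.54 = 2.757 m.
From Manning's equation, V = (1/n) R^(2/3) S^(1/2) = (1/0.035) × 2.757^(2/3) × 0.0055^(1/2) = 4.17 m/s.

V = 4.17 m/s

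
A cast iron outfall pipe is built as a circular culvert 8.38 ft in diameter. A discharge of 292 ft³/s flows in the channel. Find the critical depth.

At critical depth, Q² T / (g A³) = 1, i.e. A³/T = Q²/g = 292²/32.2 = 2648.
Trying y = 3.71 ft: A³/T = 1572 — too small.
Trying y = 5.27 ft: A³/T = 6019 — too large.
Trying y = 4.25 ft: A³/T = 2642 — close enough.

y_c = 4.25 ft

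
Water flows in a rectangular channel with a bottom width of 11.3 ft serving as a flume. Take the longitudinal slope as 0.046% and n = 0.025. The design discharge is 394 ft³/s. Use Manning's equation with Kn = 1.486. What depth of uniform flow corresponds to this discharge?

Manning's equation rearranged: A R^(2/3) = nQ / (1.486·√S) = 0.025 × 394 / (1.486 × √0.00046) = 309.1.
Try y = 9.24 ft: A R^(2/3) = 241 — short.
Try y = 11.3 ft: A R^(2/3) = 309.1 — matches.

y_n = 11.3 ft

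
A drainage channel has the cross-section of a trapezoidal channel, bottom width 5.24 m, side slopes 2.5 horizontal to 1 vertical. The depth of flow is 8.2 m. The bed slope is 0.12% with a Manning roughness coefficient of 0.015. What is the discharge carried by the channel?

With bottom width b = 5.24 m and side slope z = 2.5: A = (b + zy)y = (5.24 + 2.5×8.2)×8.2 = 211.1 m²; P = b + 2y√(1+z²) = 5.24 + 2×8.2×2.693 = 49.4 m.
Hydraulic radius R = A/P = 211.1/49.4 = 4.273 m.
Manning's equation: Q = (1/n) A R^(2/3) S^(1/2) = (1/0.015) × 211.1 × 4.273^(2/3) × 0.0012^(1/2) = 1280 m³/s.

Q = 1280 m³/s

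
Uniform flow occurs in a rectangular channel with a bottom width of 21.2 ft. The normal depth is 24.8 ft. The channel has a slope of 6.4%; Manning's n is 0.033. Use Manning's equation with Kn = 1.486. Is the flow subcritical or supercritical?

Flow area A = b·y = 21.2 × 24.8 = 525.8 ft². Wetted perimeter P = b + 2y = 21.2 + 2×24.8 = 70.8 ft.
Hydraulic radius R = A/P = 525.8/70.8 = 7.426 ft.
V = (1.486/n) R^(2/3) √S = (1.486/0.033) × 7.426^(2/3) × √0.064 = 43.36 ft/s. Hydraulic depth D_h = A/T = 525.8/21.2 = 24.8 ft.
Froude number Fr = V/√(g·D_h) = 43.36/√(32.2×24.8) = 1.53, which is greater than 1, so the flow is supercritical.

supercritical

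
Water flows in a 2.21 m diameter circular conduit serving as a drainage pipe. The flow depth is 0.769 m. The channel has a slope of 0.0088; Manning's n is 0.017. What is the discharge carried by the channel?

Q = 3.71 m³/s

For a circular section of diameter D = 2.21 m at depth y = 0.769 m, the central angle is θ = 2 arccos(1 − 2y/D) = 2.524 rad. Then A = (D²/8)(θ − sin θ) = 1.187 m² and P = Dθ/2 = 2.789 m.
Hydraulic radius R = A/P = 1.187/2.789 = 0.4257 m.
Manning's equation: Q = (1/n) A R^(2/3) S^(1/2) = (1/0.017) × 1.187 × 0.4257^(2/3) × 0.0088^(1/2) = 3.71 m³/s.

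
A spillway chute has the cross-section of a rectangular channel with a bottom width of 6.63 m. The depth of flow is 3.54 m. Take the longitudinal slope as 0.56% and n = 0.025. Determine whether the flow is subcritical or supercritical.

Flow area A = b·y = 6.63 × 3.54 = 23.47 m². Wetted perimeter P = b + 2y = 6.63 + 2×3.54 = 13.71 m.
Hydraulic radius R = A/P = 23.47/13.71 = 1.712 m.
V = (1/n) R^(2/3) √S = (1/0.025) × 1.712^(2/3) × √0.0056 = 4.284 m/s. Hydraulic depth D_h = A/T = 23.47/6.63 = 3.54 m.
Froude number Fr = V/√(g·D_h) = 4.284/√(9.81×3.54) = 0.727, which is less than 1, so the flow is subcritical.

subcritical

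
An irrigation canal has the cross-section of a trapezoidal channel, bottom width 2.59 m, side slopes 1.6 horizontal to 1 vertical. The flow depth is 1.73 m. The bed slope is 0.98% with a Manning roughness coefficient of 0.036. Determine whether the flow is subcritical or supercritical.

With bottom width b = 2.59 m and side slope z = 1.6: A = (b + zy)y = (2.59 + 1.6×1.73)×1.73 = 9.269 m²; P = b + 2y√(1+z²) = 2.59 + 2×1.73×1.887 = 9.118 m.
Hydraulic radius R = A/P = 9.269/9.118 = 1.017 m.
V = (1/n) R^(2/3) √S = (1/0.036) × 1.017^(2/3) × √0.0098 = 2.78 m/s. Hydraulic depth D_h = A/T = 9.269/8.126 = 1.141 m.
Froude number Fr = V/√(g·D_h) = 2.78/√(9.81×1.141) = 0.831, which is less than 1, so the flow is subcritical.

subcritical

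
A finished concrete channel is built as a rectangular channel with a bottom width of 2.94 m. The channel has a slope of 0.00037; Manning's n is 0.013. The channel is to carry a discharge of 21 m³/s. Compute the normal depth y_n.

Manning's equation rearranged: A R^(2/3) = nQ / (1·√S) = 0.013 × 21 / (√0.00037) = 14.19.
Try y = 4.9 m: A R^(2/3) = 15.64 — high.
Try y = 3.96 m: A R^(2/3) = 12.2 — low.
Try y = 4.51 m: A R^(2/3) = 14.2 — close enough.

y_n = 4.51 m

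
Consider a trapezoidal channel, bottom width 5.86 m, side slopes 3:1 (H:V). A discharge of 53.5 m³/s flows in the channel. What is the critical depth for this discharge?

y_c = 1.56 m

At critical depth, Q² T / (g A³) = 1, i.e. A³/T = Q²/g = 53.5²/9.81 = 291.8.
Try y = 1.82 m: A³/T = 521.1 — over.
Try y = 1.38 m: A³/T = 185.9 — short.
Try y = 1.56 m: A³/T = 292.1 — close enough.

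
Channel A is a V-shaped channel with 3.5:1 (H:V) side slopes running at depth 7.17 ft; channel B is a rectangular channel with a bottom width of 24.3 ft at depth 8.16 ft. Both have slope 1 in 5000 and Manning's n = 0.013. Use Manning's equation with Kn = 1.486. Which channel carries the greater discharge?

Channel A: For a triangular section with side slope z = 3.5: A = zy² = 3.5×7.17² = 179.9 ft²; P = 2y√(1+z²) = 2×7.17×3.64 = 52.2 ft. Hydraulic radius R = A/P = 179.9/52.2 = 3.447 ft. Q_A = (1.486/0.013)·179.9·3.447^(2/3)·√0.0002 = 663.7 ft³/s.
Channel B: Flow area A = b·y = 24.3 × 8.16 = 198.3 ft². Wetted perimeter P = b + 2y = 24.3 + 2×8.16 = 40.62 ft. Hydraulic radius R = A/P = 198.3/40.62 = 4.882 ft. Q_B = (1.486/0.013)·198.3·4.882^(2/3)·√0.0002 = 922.4 ft³/s.
Q_A = 663.7 ft³/s vs Q_B = 922.4 ft³/s, so channel B carries more.

channel B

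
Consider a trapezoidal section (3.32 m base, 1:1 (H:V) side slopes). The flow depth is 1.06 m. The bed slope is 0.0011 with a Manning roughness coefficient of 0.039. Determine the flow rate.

With bottom width b = 3.32 m and side slope z = 1: A = (b + zy)y = (3.32 + 1×1.06)×1.06 = 4.643 m²; P = b + 2y√(1+z²) = 3.32 + 2×1.06×1.414 = 6.318 m.
Hydraulic radius R = A/P = 4.643/6.318 = 0.7348 m.
Manning's equation: Q = (1/n) A R^(2/3) S^(1/2) = (1/0.039) × 4.643 × 0.7348^(2/3) × 0.0011^(1/2) = 3.22 m³/s.

Q = 3.22 m³/s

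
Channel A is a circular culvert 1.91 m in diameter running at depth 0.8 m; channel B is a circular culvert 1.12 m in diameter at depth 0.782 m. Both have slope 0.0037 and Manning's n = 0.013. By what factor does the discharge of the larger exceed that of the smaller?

1.82

Channel A: For a circular section of diameter D = 1.91 m at depth y = 0.8 m, the central angle is θ = 2 arccos(1 − 2y/D) = 2.816 rad. Then A = (D²/8)(θ − sin θ) = 1.138 m² and P = Dθ/2 = 2.689 m. Hydraulic radius R = A/P = 1.138/2.689 = 0.4232 m. Q_A = (1/0.013)·1.138·0.4232^(2/3)·√0.0037 = 3.001 m³/s.
Channel B: For a circular section of diameter D = 1.12 m at depth y = 0.782 m, the central angle is θ = 2 arccos(1 − 2y/D) = 3.957 rad. Then A = (D²/8)(θ − sin θ) = 0.7346 m² and P = Dθ/2 = 2.216 m. Hydraulic radius R = A/P = 0.7346/2.216 = 0.3315 m. Q_B = (1/0.013)·0.7346·0.3315^(2/3)·√0.0037 = 1.646 m³/s.
The larger discharge is 3.001 m³/s and the smaller is 1.646 m³/s; the ratio is 1.82.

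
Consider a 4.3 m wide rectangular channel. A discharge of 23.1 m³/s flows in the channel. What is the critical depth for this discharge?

For a rectangular channel, critical depth y_c = (q²/g)^(1/3) where q = Q/b = 23.1/4.3 = 5.372 m²/s.
So y_c = (5.372²/9.81)^(1/3) = 1.43 m.

y_c = 1.43 m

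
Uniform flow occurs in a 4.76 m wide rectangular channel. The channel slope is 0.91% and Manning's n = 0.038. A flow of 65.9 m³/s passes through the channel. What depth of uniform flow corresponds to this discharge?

Manning's equation rearranged: A R^(2/3) = nQ / (1·√S) = 0.038 × 65.9 / (√0.0091) = 26.25.
Try y = 3.07 m: A R^(2/3) = 17.77 — low.
Try y = 5.16 m: A R^(2/3) = 34 — high.
Try y = 4.18 m: A R^(2/3) = 26.26 — matches.

y_n = 4.18 m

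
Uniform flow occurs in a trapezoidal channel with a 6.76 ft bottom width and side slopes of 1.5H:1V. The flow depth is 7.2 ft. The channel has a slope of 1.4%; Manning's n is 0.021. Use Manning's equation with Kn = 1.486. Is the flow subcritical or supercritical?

supercritical

With bottom width b = 6.76 ft and side slope z = 1.5: A = (b + zy)y = (6.76 + 1.5×7.2)×7.2 = 126.4 ft²; P = b + 2y√(1+z²) = 6.76 + 2×7.2×1.803 = 32.72 ft.
Hydraulic radius R = A/P = 126.4/32.72 = 3.864 ft.
V = (1.486/n) R^(2/3) √S = (1.486/0.021) × 3.864^(2/3) × √0.014 = 20.62 ft/s. Hydraulic depth D_h = A/T = 126.4/28.36 = 4.458 ft.
Froude number Fr = V/√(g·D_h) = 20.62/√(32.2×4.458) = 1.72, which is greater than 1, so the flow is supercritical.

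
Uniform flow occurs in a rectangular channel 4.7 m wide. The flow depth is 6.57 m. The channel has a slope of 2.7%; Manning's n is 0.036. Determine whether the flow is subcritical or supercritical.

Flow area A = b·y = 4.7 × 6.57 = 30.88 m². Wetted perimeter P = b + 2y = 4.7 + 2×6.57 = 17.84 m.
Hydraulic radius R = A/P = 30.88/17.84 = 1.731 m.
V = (1/n) R^(2/3) √S = (1/0.036) × 1.731^(2/3) × √0.027 = 6.58 m/s. Hydraulic depth D_h = A/T = 30.88/4.7 = 6.57 m.
Froude number Fr = V/√(g·D_h) = 6.58/√(9.81×6.57) = 0.82, which is less than 1, so the flow is subcritical.

subcritical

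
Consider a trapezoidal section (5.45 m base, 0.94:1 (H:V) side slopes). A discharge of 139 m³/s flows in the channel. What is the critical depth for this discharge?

At critical depth, Q² T / (g A³) = 1, i.e. A³/T = Q²/g = 139²/9.81 = 1970.
At y = 3.64 m: A³/T = 2739 — too large.
At y = 2.42 m: A³/T = 653.3 — too small.
At y = 3.32 m: A³/T = 1971 — matches.

y_c = 3.32 m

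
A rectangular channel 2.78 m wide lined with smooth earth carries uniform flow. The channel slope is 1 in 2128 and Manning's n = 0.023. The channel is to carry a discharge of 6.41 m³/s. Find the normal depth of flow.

y_n = 2.61 m

Manning's equation rearranged: A R^(2/3) = nQ / (1·√S) = 0.023 × 6.41 / (√0.0004699) = 6.801.
Try y = 2.96 m: A R^(2/3) = 7.929 — over.
Try y = 2.61 m: A R^(2/3) = 6.799 — ≈ 6.801.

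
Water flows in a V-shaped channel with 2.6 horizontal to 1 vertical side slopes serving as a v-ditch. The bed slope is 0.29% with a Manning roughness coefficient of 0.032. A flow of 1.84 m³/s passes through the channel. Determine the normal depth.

Manning's equation rearranged: A R^(2/3) = nQ / (1·√S) = 0.032 × 1.84 / (√0.0029) = 1.093.
At y = 1.07 m: A R^(2/3) = 1.874 — high.
At y = 0.691 m: A R^(2/3) = 0.5838 — low.
At y = 0.874 m: A R^(2/3) = 1.092 — close enough.

y_n = 0.874 m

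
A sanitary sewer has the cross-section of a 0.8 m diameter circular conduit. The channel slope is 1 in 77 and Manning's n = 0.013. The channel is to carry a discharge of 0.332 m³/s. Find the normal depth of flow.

Manning's equation rearranged: A R^(2/3) = nQ / (1·√S) = 0.013 × 0.332 / (√0.01299) = 0.03787.
At y = 0.301 m: A R^(2/3) = 0.05175 — too large.
At y = 0.193 m: A R^(2/3) = 0.02194 — too small.
At y = 0.255 m: A R^(2/3) = 0.03784 — close enough.

y_n = 0.255 m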